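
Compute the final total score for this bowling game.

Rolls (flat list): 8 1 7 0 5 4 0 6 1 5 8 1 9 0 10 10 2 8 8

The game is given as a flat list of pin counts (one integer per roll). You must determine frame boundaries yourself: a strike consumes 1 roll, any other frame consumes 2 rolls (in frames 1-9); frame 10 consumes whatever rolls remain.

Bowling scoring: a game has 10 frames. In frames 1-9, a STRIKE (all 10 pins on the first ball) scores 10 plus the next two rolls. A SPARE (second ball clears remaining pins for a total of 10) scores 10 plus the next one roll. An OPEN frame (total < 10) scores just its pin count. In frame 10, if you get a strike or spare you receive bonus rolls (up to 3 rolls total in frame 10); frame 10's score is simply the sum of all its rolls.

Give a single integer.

Frame 1: OPEN (8+1=9). Cumulative: 9
Frame 2: OPEN (7+0=7). Cumulative: 16
Frame 3: OPEN (5+4=9). Cumulative: 25
Frame 4: OPEN (0+6=6). Cumulative: 31
Frame 5: OPEN (1+5=6). Cumulative: 37
Frame 6: OPEN (8+1=9). Cumulative: 46
Frame 7: OPEN (9+0=9). Cumulative: 55
Frame 8: STRIKE. 10 + next two rolls (10+2) = 22. Cumulative: 77
Frame 9: STRIKE. 10 + next two rolls (2+8) = 20. Cumulative: 97
Frame 10: SPARE. Sum of all frame-10 rolls (2+8+8) = 18. Cumulative: 115

Answer: 115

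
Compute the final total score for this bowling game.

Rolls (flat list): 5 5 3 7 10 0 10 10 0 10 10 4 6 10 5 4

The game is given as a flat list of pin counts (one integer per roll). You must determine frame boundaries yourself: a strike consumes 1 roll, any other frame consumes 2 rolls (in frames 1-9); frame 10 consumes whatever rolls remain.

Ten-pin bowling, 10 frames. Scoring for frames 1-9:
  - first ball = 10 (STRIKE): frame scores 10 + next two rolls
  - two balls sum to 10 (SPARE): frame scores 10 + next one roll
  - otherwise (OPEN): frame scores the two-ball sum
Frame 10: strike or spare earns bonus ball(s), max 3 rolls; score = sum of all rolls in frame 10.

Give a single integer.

Answer: 181

Derivation:
Frame 1: SPARE (5+5=10). 10 + next roll (3) = 13. Cumulative: 13
Frame 2: SPARE (3+7=10). 10 + next roll (10) = 20. Cumulative: 33
Frame 3: STRIKE. 10 + next two rolls (0+10) = 20. Cumulative: 53
Frame 4: SPARE (0+10=10). 10 + next roll (10) = 20. Cumulative: 73
Frame 5: STRIKE. 10 + next two rolls (0+10) = 20. Cumulative: 93
Frame 6: SPARE (0+10=10). 10 + next roll (10) = 20. Cumulative: 113
Frame 7: STRIKE. 10 + next two rolls (4+6) = 20. Cumulative: 133
Frame 8: SPARE (4+6=10). 10 + next roll (10) = 20. Cumulative: 153
Frame 9: STRIKE. 10 + next two rolls (5+4) = 19. Cumulative: 172
Frame 10: OPEN. Sum of all frame-10 rolls (5+4) = 9. Cumulative: 181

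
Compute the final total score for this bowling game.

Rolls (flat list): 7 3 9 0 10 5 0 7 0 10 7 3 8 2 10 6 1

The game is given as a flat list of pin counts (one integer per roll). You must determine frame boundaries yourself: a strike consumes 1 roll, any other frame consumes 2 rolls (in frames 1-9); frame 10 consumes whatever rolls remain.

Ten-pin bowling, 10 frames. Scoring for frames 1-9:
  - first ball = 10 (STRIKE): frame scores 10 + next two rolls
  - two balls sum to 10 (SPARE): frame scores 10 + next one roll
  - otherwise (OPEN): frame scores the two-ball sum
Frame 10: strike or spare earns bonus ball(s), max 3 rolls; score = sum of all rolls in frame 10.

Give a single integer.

Frame 1: SPARE (7+3=10). 10 + next roll (9) = 19. Cumulative: 19
Frame 2: OPEN (9+0=9). Cumulative: 28
Frame 3: STRIKE. 10 + next two rolls (5+0) = 15. Cumulative: 43
Frame 4: OPEN (5+0=5). Cumulative: 48
Frame 5: OPEN (7+0=7). Cumulative: 55
Frame 6: STRIKE. 10 + next two rolls (7+3) = 20. Cumulative: 75
Frame 7: SPARE (7+3=10). 10 + next roll (8) = 18. Cumulative: 93
Frame 8: SPARE (8+2=10). 10 + next roll (10) = 20. Cumulative: 113
Frame 9: STRIKE. 10 + next two rolls (6+1) = 17. Cumulative: 130
Frame 10: OPEN. Sum of all frame-10 rolls (6+1) = 7. Cumulative: 137

Answer: 137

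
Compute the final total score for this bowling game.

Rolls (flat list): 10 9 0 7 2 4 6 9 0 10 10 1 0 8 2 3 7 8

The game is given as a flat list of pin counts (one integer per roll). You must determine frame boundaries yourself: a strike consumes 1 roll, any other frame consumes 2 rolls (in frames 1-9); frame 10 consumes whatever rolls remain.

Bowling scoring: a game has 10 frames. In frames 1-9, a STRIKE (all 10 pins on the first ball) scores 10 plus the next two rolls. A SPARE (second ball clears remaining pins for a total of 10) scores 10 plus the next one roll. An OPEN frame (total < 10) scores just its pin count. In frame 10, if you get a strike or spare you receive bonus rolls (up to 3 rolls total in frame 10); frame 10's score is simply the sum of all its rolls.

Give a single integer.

Frame 1: STRIKE. 10 + next two rolls (9+0) = 19. Cumulative: 19
Frame 2: OPEN (9+0=9). Cumulative: 28
Frame 3: OPEN (7+2=9). Cumulative: 37
Frame 4: SPARE (4+6=10). 10 + next roll (9) = 19. Cumulative: 56
Frame 5: OPEN (9+0=9). Cumulative: 65
Frame 6: STRIKE. 10 + next two rolls (10+1) = 21. Cumulative: 86
Frame 7: STRIKE. 10 + next two rolls (1+0) = 11. Cumulative: 97
Frame 8: OPEN (1+0=1). Cumulative: 98
Frame 9: SPARE (8+2=10). 10 + next roll (3) = 13. Cumulative: 111
Frame 10: SPARE. Sum of all frame-10 rolls (3+7+8) = 18. Cumulative: 129

Answer: 129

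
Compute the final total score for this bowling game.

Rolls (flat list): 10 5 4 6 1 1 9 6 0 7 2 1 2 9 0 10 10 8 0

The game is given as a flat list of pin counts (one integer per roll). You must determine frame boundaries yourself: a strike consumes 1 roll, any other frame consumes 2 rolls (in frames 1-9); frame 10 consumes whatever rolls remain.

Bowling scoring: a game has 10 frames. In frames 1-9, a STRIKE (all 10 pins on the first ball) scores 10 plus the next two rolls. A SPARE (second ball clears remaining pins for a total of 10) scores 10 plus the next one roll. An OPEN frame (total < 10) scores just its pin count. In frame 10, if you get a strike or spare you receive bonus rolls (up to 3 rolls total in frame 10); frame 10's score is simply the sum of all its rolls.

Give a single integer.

Answer: 124

Derivation:
Frame 1: STRIKE. 10 + next two rolls (5+4) = 19. Cumulative: 19
Frame 2: OPEN (5+4=9). Cumulative: 28
Frame 3: OPEN (6+1=7). Cumulative: 35
Frame 4: SPARE (1+9=10). 10 + next roll (6) = 16. Cumulative: 51
Frame 5: OPEN (6+0=6). Cumulative: 57
Frame 6: OPEN (7+2=9). Cumulative: 66
Frame 7: OPEN (1+2=3). Cumulative: 69
Frame 8: OPEN (9+0=9). Cumulative: 78
Frame 9: STRIKE. 10 + next two rolls (10+8) = 28. Cumulative: 106
Frame 10: STRIKE. Sum of all frame-10 rolls (10+8+0) = 18. Cumulative: 124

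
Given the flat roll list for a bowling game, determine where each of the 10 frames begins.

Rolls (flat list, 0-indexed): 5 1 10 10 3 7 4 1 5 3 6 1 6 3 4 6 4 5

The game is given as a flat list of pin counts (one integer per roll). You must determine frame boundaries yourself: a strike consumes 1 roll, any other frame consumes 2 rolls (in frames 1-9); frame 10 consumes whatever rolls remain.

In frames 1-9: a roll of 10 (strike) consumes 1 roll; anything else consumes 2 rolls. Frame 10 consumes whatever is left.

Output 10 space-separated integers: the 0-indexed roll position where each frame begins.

Answer: 0 2 3 4 6 8 10 12 14 16

Derivation:
Frame 1 starts at roll index 0: rolls=5,1 (sum=6), consumes 2 rolls
Frame 2 starts at roll index 2: roll=10 (strike), consumes 1 roll
Frame 3 starts at roll index 3: roll=10 (strike), consumes 1 roll
Frame 4 starts at roll index 4: rolls=3,7 (sum=10), consumes 2 rolls
Frame 5 starts at roll index 6: rolls=4,1 (sum=5), consumes 2 rolls
Frame 6 starts at roll index 8: rolls=5,3 (sum=8), consumes 2 rolls
Frame 7 starts at roll index 10: rolls=6,1 (sum=7), consumes 2 rolls
Frame 8 starts at roll index 12: rolls=6,3 (sum=9), consumes 2 rolls
Frame 9 starts at roll index 14: rolls=4,6 (sum=10), consumes 2 rolls
Frame 10 starts at roll index 16: 2 remaining rolls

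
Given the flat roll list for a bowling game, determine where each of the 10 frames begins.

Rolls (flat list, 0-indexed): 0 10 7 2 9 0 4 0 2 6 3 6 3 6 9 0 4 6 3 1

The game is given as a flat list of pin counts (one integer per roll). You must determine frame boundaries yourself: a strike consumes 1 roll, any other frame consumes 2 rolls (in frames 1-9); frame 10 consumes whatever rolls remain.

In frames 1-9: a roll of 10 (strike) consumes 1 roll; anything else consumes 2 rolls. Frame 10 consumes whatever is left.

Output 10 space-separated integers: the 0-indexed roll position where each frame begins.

Frame 1 starts at roll index 0: rolls=0,10 (sum=10), consumes 2 rolls
Frame 2 starts at roll index 2: rolls=7,2 (sum=9), consumes 2 rolls
Frame 3 starts at roll index 4: rolls=9,0 (sum=9), consumes 2 rolls
Frame 4 starts at roll index 6: rolls=4,0 (sum=4), consumes 2 rolls
Frame 5 starts at roll index 8: rolls=2,6 (sum=8), consumes 2 rolls
Frame 6 starts at roll index 10: rolls=3,6 (sum=9), consumes 2 rolls
Frame 7 starts at roll index 12: rolls=3,6 (sum=9), consumes 2 rolls
Frame 8 starts at roll index 14: rolls=9,0 (sum=9), consumes 2 rolls
Frame 9 starts at roll index 16: rolls=4,6 (sum=10), consumes 2 rolls
Frame 10 starts at roll index 18: 2 remaining rolls

Answer: 0 2 4 6 8 10 12 14 16 18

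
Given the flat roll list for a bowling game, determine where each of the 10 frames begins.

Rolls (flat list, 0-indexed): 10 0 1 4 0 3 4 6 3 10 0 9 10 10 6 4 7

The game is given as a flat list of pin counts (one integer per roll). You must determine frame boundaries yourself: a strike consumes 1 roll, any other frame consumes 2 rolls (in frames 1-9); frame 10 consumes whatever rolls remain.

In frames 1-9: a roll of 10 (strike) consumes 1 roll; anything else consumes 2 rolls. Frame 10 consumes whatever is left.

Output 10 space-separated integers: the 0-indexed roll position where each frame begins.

Frame 1 starts at roll index 0: roll=10 (strike), consumes 1 roll
Frame 2 starts at roll index 1: rolls=0,1 (sum=1), consumes 2 rolls
Frame 3 starts at roll index 3: rolls=4,0 (sum=4), consumes 2 rolls
Frame 4 starts at roll index 5: rolls=3,4 (sum=7), consumes 2 rolls
Frame 5 starts at roll index 7: rolls=6,3 (sum=9), consumes 2 rolls
Frame 6 starts at roll index 9: roll=10 (strike), consumes 1 roll
Frame 7 starts at roll index 10: rolls=0,9 (sum=9), consumes 2 rolls
Frame 8 starts at roll index 12: roll=10 (strike), consumes 1 roll
Frame 9 starts at roll index 13: roll=10 (strike), consumes 1 roll
Frame 10 starts at roll index 14: 3 remaining rolls

Answer: 0 1 3 5 7 9 10 12 13 14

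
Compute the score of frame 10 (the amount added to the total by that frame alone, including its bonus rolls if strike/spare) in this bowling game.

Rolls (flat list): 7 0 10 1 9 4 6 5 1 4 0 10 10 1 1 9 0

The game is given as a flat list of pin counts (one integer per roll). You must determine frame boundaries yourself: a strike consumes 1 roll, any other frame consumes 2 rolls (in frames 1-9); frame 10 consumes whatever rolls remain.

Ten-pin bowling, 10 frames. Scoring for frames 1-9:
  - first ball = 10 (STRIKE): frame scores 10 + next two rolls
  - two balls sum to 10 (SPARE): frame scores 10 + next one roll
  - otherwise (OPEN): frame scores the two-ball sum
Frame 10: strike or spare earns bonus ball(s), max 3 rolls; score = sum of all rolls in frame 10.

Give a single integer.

Answer: 9

Derivation:
Frame 1: OPEN (7+0=7). Cumulative: 7
Frame 2: STRIKE. 10 + next two rolls (1+9) = 20. Cumulative: 27
Frame 3: SPARE (1+9=10). 10 + next roll (4) = 14. Cumulative: 41
Frame 4: SPARE (4+6=10). 10 + next roll (5) = 15. Cumulative: 56
Frame 5: OPEN (5+1=6). Cumulative: 62
Frame 6: OPEN (4+0=4). Cumulative: 66
Frame 7: STRIKE. 10 + next two rolls (10+1) = 21. Cumulative: 87
Frame 8: STRIKE. 10 + next two rolls (1+1) = 12. Cumulative: 99
Frame 9: OPEN (1+1=2). Cumulative: 101
Frame 10: OPEN. Sum of all frame-10 rolls (9+0) = 9. Cumulative: 110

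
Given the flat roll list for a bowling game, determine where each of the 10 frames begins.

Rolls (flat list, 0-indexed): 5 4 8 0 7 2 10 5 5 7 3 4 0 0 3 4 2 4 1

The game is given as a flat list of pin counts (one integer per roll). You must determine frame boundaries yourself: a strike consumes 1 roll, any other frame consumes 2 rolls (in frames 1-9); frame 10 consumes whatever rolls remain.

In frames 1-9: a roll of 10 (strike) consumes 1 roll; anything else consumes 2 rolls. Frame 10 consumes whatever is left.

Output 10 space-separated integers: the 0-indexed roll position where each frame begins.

Answer: 0 2 4 6 7 9 11 13 15 17

Derivation:
Frame 1 starts at roll index 0: rolls=5,4 (sum=9), consumes 2 rolls
Frame 2 starts at roll index 2: rolls=8,0 (sum=8), consumes 2 rolls
Frame 3 starts at roll index 4: rolls=7,2 (sum=9), consumes 2 rolls
Frame 4 starts at roll index 6: roll=10 (strike), consumes 1 roll
Frame 5 starts at roll index 7: rolls=5,5 (sum=10), consumes 2 rolls
Frame 6 starts at roll index 9: rolls=7,3 (sum=10), consumes 2 rolls
Frame 7 starts at roll index 11: rolls=4,0 (sum=4), consumes 2 rolls
Frame 8 starts at roll index 13: rolls=0,3 (sum=3), consumes 2 rolls
Frame 9 starts at roll index 15: rolls=4,2 (sum=6), consumes 2 rolls
Frame 10 starts at roll index 17: 2 remaining rolls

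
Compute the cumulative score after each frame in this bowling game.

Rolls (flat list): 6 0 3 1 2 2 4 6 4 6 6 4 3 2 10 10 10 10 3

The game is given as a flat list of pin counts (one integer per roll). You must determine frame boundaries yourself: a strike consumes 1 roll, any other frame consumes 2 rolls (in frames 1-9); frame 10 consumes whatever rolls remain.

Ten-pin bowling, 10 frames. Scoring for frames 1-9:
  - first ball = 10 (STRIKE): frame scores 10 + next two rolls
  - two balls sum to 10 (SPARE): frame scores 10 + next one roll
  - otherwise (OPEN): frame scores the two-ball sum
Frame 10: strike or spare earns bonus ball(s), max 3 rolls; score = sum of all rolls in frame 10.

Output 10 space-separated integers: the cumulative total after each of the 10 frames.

Frame 1: OPEN (6+0=6). Cumulative: 6
Frame 2: OPEN (3+1=4). Cumulative: 10
Frame 3: OPEN (2+2=4). Cumulative: 14
Frame 4: SPARE (4+6=10). 10 + next roll (4) = 14. Cumulative: 28
Frame 5: SPARE (4+6=10). 10 + next roll (6) = 16. Cumulative: 44
Frame 6: SPARE (6+4=10). 10 + next roll (3) = 13. Cumulative: 57
Frame 7: OPEN (3+2=5). Cumulative: 62
Frame 8: STRIKE. 10 + next two rolls (10+10) = 30. Cumulative: 92
Frame 9: STRIKE. 10 + next two rolls (10+10) = 30. Cumulative: 122
Frame 10: STRIKE. Sum of all frame-10 rolls (10+10+3) = 23. Cumulative: 145

Answer: 6 10 14 28 44 57 62 92 122 145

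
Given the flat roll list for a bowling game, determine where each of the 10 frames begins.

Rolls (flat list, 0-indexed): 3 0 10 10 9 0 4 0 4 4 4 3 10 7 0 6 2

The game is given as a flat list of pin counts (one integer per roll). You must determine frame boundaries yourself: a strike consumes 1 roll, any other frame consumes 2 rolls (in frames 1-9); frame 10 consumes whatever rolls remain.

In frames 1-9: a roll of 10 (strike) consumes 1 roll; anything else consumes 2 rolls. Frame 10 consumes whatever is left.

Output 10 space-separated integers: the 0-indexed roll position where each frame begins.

Frame 1 starts at roll index 0: rolls=3,0 (sum=3), consumes 2 rolls
Frame 2 starts at roll index 2: roll=10 (strike), consumes 1 roll
Frame 3 starts at roll index 3: roll=10 (strike), consumes 1 roll
Frame 4 starts at roll index 4: rolls=9,0 (sum=9), consumes 2 rolls
Frame 5 starts at roll index 6: rolls=4,0 (sum=4), consumes 2 rolls
Frame 6 starts at roll index 8: rolls=4,4 (sum=8), consumes 2 rolls
Frame 7 starts at roll index 10: rolls=4,3 (sum=7), consumes 2 rolls
Frame 8 starts at roll index 12: roll=10 (strike), consumes 1 roll
Frame 9 starts at roll index 13: rolls=7,0 (sum=7), consumes 2 rolls
Frame 10 starts at roll index 15: 2 remaining rolls

Answer: 0 2 3 4 6 8 10 12 13 15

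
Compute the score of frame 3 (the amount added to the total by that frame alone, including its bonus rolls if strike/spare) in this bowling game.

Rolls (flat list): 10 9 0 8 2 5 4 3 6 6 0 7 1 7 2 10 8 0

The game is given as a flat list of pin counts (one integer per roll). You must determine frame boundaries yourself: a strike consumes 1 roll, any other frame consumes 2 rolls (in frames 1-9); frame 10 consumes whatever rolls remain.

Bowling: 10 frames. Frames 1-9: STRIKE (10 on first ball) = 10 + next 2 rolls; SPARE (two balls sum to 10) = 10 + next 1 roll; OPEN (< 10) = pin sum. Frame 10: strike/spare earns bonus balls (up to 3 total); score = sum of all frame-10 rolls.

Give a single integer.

Frame 1: STRIKE. 10 + next two rolls (9+0) = 19. Cumulative: 19
Frame 2: OPEN (9+0=9). Cumulative: 28
Frame 3: SPARE (8+2=10). 10 + next roll (5) = 15. Cumulative: 43
Frame 4: OPEN (5+4=9). Cumulative: 52
Frame 5: OPEN (3+6=9). Cumulative: 61

Answer: 15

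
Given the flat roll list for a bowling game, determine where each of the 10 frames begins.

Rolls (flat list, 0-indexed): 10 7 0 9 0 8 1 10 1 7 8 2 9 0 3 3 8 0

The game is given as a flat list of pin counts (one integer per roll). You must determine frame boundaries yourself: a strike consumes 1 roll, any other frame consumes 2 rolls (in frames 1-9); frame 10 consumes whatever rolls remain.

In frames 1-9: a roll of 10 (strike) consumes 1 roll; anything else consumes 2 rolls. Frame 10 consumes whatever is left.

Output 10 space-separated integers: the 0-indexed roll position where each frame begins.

Answer: 0 1 3 5 7 8 10 12 14 16

Derivation:
Frame 1 starts at roll index 0: roll=10 (strike), consumes 1 roll
Frame 2 starts at roll index 1: rolls=7,0 (sum=7), consumes 2 rolls
Frame 3 starts at roll index 3: rolls=9,0 (sum=9), consumes 2 rolls
Frame 4 starts at roll index 5: rolls=8,1 (sum=9), consumes 2 rolls
Frame 5 starts at roll index 7: roll=10 (strike), consumes 1 roll
Frame 6 starts at roll index 8: rolls=1,7 (sum=8), consumes 2 rolls
Frame 7 starts at roll index 10: rolls=8,2 (sum=10), consumes 2 rolls
Frame 8 starts at roll index 12: rolls=9,0 (sum=9), consumes 2 rolls
Frame 9 starts at roll index 14: rolls=3,3 (sum=6), consumes 2 rolls
Frame 10 starts at roll index 16: 2 remaining rolls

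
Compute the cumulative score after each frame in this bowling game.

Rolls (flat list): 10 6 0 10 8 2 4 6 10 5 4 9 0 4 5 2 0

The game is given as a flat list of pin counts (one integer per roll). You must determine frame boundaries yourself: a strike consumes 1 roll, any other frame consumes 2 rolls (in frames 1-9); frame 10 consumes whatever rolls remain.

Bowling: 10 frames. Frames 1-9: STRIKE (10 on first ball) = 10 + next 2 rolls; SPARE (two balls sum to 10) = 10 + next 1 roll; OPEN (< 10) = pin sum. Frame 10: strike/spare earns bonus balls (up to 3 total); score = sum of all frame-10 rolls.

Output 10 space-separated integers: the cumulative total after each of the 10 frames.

Frame 1: STRIKE. 10 + next two rolls (6+0) = 16. Cumulative: 16
Frame 2: OPEN (6+0=6). Cumulative: 22
Frame 3: STRIKE. 10 + next two rolls (8+2) = 20. Cumulative: 42
Frame 4: SPARE (8+2=10). 10 + next roll (4) = 14. Cumulative: 56
Frame 5: SPARE (4+6=10). 10 + next roll (10) = 20. Cumulative: 76
Frame 6: STRIKE. 10 + next two rolls (5+4) = 19. Cumulative: 95
Frame 7: OPEN (5+4=9). Cumulative: 104
Frame 8: OPEN (9+0=9). Cumulative: 113
Frame 9: OPEN (4+5=9). Cumulative: 122
Frame 10: OPEN. Sum of all frame-10 rolls (2+0) = 2. Cumulative: 124

Answer: 16 22 42 56 76 95 104 113 122 124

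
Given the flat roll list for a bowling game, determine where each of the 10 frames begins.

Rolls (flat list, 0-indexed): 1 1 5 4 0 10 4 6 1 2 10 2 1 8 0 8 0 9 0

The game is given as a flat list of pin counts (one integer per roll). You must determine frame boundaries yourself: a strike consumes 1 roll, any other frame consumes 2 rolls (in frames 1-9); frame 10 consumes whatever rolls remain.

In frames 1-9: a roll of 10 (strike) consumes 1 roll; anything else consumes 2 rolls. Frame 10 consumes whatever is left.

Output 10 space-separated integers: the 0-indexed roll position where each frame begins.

Answer: 0 2 4 6 8 10 11 13 15 17

Derivation:
Frame 1 starts at roll index 0: rolls=1,1 (sum=2), consumes 2 rolls
Frame 2 starts at roll index 2: rolls=5,4 (sum=9), consumes 2 rolls
Frame 3 starts at roll index 4: rolls=0,10 (sum=10), consumes 2 rolls
Frame 4 starts at roll index 6: rolls=4,6 (sum=10), consumes 2 rolls
Frame 5 starts at roll index 8: rolls=1,2 (sum=3), consumes 2 rolls
Frame 6 starts at roll index 10: roll=10 (strike), consumes 1 roll
Frame 7 starts at roll index 11: rolls=2,1 (sum=3), consumes 2 rolls
Frame 8 starts at roll index 13: rolls=8,0 (sum=8), consumes 2 rolls
Frame 9 starts at roll index 15: rolls=8,0 (sum=8), consumes 2 rolls
Frame 10 starts at roll index 17: 2 remaining rolls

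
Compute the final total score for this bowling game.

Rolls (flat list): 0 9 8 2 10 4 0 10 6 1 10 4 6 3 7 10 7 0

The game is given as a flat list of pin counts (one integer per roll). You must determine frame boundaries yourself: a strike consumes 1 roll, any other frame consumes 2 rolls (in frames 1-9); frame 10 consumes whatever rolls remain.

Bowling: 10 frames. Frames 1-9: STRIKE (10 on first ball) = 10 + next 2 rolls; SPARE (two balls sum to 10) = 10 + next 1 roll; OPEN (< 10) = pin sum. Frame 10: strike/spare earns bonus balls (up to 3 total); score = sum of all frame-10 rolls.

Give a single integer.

Answer: 141

Derivation:
Frame 1: OPEN (0+9=9). Cumulative: 9
Frame 2: SPARE (8+2=10). 10 + next roll (10) = 20. Cumulative: 29
Frame 3: STRIKE. 10 + next two rolls (4+0) = 14. Cumulative: 43
Frame 4: OPEN (4+0=4). Cumulative: 47
Frame 5: STRIKE. 10 + next two rolls (6+1) = 17. Cumulative: 64
Frame 6: OPEN (6+1=7). Cumulative: 71
Frame 7: STRIKE. 10 + next two rolls (4+6) = 20. Cumulative: 91
Frame 8: SPARE (4+6=10). 10 + next roll (3) = 13. Cumulative: 104
Frame 9: SPARE (3+7=10). 10 + next roll (10) = 20. Cumulative: 124
Frame 10: STRIKE. Sum of all frame-10 rolls (10+7+0) = 17. Cumulative: 141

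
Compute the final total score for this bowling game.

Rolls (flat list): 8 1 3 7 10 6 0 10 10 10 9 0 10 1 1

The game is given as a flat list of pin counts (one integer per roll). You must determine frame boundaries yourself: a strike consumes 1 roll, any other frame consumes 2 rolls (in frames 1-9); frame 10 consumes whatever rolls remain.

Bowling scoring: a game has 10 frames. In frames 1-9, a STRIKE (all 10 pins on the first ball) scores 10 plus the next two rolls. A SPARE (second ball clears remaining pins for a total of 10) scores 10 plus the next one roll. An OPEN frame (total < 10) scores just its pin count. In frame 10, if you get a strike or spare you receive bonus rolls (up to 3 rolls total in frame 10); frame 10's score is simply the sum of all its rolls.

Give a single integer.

Answer: 152

Derivation:
Frame 1: OPEN (8+1=9). Cumulative: 9
Frame 2: SPARE (3+7=10). 10 + next roll (10) = 20. Cumulative: 29
Frame 3: STRIKE. 10 + next two rolls (6+0) = 16. Cumulative: 45
Frame 4: OPEN (6+0=6). Cumulative: 51
Frame 5: STRIKE. 10 + next two rolls (10+10) = 30. Cumulative: 81
Frame 6: STRIKE. 10 + next two rolls (10+9) = 29. Cumulative: 110
Frame 7: STRIKE. 10 + next two rolls (9+0) = 19. Cumulative: 129
Frame 8: OPEN (9+0=9). Cumulative: 138
Frame 9: STRIKE. 10 + next two rolls (1+1) = 12. Cumulative: 150
Frame 10: OPEN. Sum of all frame-10 rolls (1+1) = 2. Cumulative: 152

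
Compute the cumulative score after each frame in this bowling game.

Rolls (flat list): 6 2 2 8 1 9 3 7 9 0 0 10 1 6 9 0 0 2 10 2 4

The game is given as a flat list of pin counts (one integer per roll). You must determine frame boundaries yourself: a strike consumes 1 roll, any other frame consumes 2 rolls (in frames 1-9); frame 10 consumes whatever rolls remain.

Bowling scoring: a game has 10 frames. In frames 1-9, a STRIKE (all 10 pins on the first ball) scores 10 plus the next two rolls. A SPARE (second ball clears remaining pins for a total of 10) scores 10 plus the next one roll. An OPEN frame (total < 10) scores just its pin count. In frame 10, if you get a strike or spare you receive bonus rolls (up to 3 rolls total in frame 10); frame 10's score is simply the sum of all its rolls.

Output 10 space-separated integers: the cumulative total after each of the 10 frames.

Frame 1: OPEN (6+2=8). Cumulative: 8
Frame 2: SPARE (2+8=10). 10 + next roll (1) = 11. Cumulative: 19
Frame 3: SPARE (1+9=10). 10 + next roll (3) = 13. Cumulative: 32
Frame 4: SPARE (3+7=10). 10 + next roll (9) = 19. Cumulative: 51
Frame 5: OPEN (9+0=9). Cumulative: 60
Frame 6: SPARE (0+10=10). 10 + next roll (1) = 11. Cumulative: 71
Frame 7: OPEN (1+6=7). Cumulative: 78
Frame 8: OPEN (9+0=9). Cumulative: 87
Frame 9: OPEN (0+2=2). Cumulative: 89
Frame 10: STRIKE. Sum of all frame-10 rolls (10+2+4) = 16. Cumulative: 105

Answer: 8 19 32 51 60 71 78 87 89 105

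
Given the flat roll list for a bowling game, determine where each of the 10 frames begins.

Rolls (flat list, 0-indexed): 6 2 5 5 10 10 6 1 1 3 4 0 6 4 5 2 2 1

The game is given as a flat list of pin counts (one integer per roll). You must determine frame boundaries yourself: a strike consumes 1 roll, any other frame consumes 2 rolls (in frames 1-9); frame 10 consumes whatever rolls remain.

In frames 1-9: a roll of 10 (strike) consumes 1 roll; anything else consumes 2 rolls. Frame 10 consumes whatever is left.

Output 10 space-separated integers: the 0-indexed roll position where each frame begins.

Frame 1 starts at roll index 0: rolls=6,2 (sum=8), consumes 2 rolls
Frame 2 starts at roll index 2: rolls=5,5 (sum=10), consumes 2 rolls
Frame 3 starts at roll index 4: roll=10 (strike), consumes 1 roll
Frame 4 starts at roll index 5: roll=10 (strike), consumes 1 roll
Frame 5 starts at roll index 6: rolls=6,1 (sum=7), consumes 2 rolls
Frame 6 starts at roll index 8: rolls=1,3 (sum=4), consumes 2 rolls
Frame 7 starts at roll index 10: rolls=4,0 (sum=4), consumes 2 rolls
Frame 8 starts at roll index 12: rolls=6,4 (sum=10), consumes 2 rolls
Frame 9 starts at roll index 14: rolls=5,2 (sum=7), consumes 2 rolls
Frame 10 starts at roll index 16: 2 remaining rolls

Answer: 0 2 4 5 6 8 10 12 14 16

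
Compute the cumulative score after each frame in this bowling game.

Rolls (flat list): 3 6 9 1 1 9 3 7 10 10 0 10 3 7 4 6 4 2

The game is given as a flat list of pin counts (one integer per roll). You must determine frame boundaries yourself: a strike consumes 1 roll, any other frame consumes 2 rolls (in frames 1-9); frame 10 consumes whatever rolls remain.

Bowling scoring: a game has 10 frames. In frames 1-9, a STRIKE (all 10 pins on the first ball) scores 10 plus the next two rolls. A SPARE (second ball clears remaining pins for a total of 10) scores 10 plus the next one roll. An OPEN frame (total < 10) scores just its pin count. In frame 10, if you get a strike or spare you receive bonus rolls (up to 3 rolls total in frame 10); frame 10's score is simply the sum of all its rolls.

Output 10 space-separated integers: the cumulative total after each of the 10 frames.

Answer: 9 20 33 53 73 93 106 120 134 140

Derivation:
Frame 1: OPEN (3+6=9). Cumulative: 9
Frame 2: SPARE (9+1=10). 10 + next roll (1) = 11. Cumulative: 20
Frame 3: SPARE (1+9=10). 10 + next roll (3) = 13. Cumulative: 33
Frame 4: SPARE (3+7=10). 10 + next roll (10) = 20. Cumulative: 53
Frame 5: STRIKE. 10 + next two rolls (10+0) = 20. Cumulative: 73
Frame 6: STRIKE. 10 + next two rolls (0+10) = 20. Cumulative: 93
Frame 7: SPARE (0+10=10). 10 + next roll (3) = 13. Cumulative: 106
Frame 8: SPARE (3+7=10). 10 + next roll (4) = 14. Cumulative: 120
Frame 9: SPARE (4+6=10). 10 + next roll (4) = 14. Cumulative: 134
Frame 10: OPEN. Sum of all frame-10 rolls (4+2) = 6. Cumulative: 140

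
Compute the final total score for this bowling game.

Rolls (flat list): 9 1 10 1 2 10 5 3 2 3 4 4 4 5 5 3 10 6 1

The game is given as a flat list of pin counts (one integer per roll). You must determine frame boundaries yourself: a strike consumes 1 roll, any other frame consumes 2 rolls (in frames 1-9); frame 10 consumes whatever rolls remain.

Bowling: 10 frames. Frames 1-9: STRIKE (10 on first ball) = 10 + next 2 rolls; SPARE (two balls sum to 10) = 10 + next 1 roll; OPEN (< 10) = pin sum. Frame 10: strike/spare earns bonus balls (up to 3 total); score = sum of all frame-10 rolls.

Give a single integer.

Frame 1: SPARE (9+1=10). 10 + next roll (10) = 20. Cumulative: 20
Frame 2: STRIKE. 10 + next two rolls (1+2) = 13. Cumulative: 33
Frame 3: OPEN (1+2=3). Cumulative: 36
Frame 4: STRIKE. 10 + next two rolls (5+3) = 18. Cumulative: 54
Frame 5: OPEN (5+3=8). Cumulative: 62
Frame 6: OPEN (2+3=5). Cumulative: 67
Frame 7: OPEN (4+4=8). Cumulative: 75
Frame 8: OPEN (4+5=9). Cumulative: 84
Frame 9: OPEN (5+3=8). Cumulative: 92
Frame 10: STRIKE. Sum of all frame-10 rolls (10+6+1) = 17. Cumulative: 109

Answer: 109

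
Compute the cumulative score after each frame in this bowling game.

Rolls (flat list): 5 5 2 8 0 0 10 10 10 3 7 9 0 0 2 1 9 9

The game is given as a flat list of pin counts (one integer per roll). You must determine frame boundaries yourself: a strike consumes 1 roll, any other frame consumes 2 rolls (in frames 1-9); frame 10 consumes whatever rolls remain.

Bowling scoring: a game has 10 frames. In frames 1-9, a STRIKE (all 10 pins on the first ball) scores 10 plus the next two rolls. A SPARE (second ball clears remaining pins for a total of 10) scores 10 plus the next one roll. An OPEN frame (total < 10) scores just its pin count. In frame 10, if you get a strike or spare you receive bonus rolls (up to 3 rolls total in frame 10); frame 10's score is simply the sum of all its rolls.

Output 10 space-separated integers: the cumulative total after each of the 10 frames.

Frame 1: SPARE (5+5=10). 10 + next roll (2) = 12. Cumulative: 12
Frame 2: SPARE (2+8=10). 10 + next roll (0) = 10. Cumulative: 22
Frame 3: OPEN (0+0=0). Cumulative: 22
Frame 4: STRIKE. 10 + next two rolls (10+10) = 30. Cumulative: 52
Frame 5: STRIKE. 10 + next two rolls (10+3) = 23. Cumulative: 75
Frame 6: STRIKE. 10 + next two rolls (3+7) = 20. Cumulative: 95
Frame 7: SPARE (3+7=10). 10 + next roll (9) = 19. Cumulative: 114
Frame 8: OPEN (9+0=9). Cumulative: 123
Frame 9: OPEN (0+2=2). Cumulative: 125
Frame 10: SPARE. Sum of all frame-10 rolls (1+9+9) = 19. Cumulative: 144

Answer: 12 22 22 52 75 95 114 123 125 144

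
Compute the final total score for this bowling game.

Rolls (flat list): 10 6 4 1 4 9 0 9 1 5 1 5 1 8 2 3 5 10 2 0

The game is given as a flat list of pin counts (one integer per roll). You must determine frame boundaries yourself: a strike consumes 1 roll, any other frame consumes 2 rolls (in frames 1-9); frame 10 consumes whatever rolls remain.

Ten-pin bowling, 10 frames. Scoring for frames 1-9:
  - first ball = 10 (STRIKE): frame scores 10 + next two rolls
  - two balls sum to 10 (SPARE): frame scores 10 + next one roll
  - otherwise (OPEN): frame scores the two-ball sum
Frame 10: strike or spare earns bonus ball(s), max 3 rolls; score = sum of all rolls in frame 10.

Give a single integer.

Frame 1: STRIKE. 10 + next two rolls (6+4) = 20. Cumulative: 20
Frame 2: SPARE (6+4=10). 10 + next roll (1) = 11. Cumulative: 31
Frame 3: OPEN (1+4=5). Cumulative: 36
Frame 4: OPEN (9+0=9). Cumulative: 45
Frame 5: SPARE (9+1=10). 10 + next roll (5) = 15. Cumulative: 60
Frame 6: OPEN (5+1=6). Cumulative: 66
Frame 7: OPEN (5+1=6). Cumulative: 72
Frame 8: SPARE (8+2=10). 10 + next roll (3) = 13. Cumulative: 85
Frame 9: OPEN (3+5=8). Cumulative: 93
Frame 10: STRIKE. Sum of all frame-10 rolls (10+2+0) = 12. Cumulative: 105

Answer: 105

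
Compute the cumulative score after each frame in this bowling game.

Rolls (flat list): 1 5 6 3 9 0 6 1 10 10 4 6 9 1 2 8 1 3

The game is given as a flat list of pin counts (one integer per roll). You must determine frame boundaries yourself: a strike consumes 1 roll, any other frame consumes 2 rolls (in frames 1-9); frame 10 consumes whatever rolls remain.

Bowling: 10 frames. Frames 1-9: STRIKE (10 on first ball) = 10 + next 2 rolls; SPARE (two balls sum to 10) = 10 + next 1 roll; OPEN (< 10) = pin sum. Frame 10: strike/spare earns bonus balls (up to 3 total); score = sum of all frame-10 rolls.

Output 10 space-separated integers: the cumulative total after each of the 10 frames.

Answer: 6 15 24 31 55 75 94 106 117 121

Derivation:
Frame 1: OPEN (1+5=6). Cumulative: 6
Frame 2: OPEN (6+3=9). Cumulative: 15
Frame 3: OPEN (9+0=9). Cumulative: 24
Frame 4: OPEN (6+1=7). Cumulative: 31
Frame 5: STRIKE. 10 + next two rolls (10+4) = 24. Cumulative: 55
Frame 6: STRIKE. 10 + next two rolls (4+6) = 20. Cumulative: 75
Frame 7: SPARE (4+6=10). 10 + next roll (9) = 19. Cumulative: 94
Frame 8: SPARE (9+1=10). 10 + next roll (2) = 12. Cumulative: 106
Frame 9: SPARE (2+8=10). 10 + next roll (1) = 11. Cumulative: 117
Frame 10: OPEN. Sum of all frame-10 rolls (1+3) = 4. Cumulative: 121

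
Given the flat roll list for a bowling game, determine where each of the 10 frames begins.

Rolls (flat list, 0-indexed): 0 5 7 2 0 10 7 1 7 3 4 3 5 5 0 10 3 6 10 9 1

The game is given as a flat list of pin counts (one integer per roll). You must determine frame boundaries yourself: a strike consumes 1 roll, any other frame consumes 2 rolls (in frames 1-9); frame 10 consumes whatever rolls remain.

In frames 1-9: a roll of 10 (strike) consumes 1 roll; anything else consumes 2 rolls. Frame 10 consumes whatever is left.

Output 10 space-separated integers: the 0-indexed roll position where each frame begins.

Answer: 0 2 4 6 8 10 12 14 16 18

Derivation:
Frame 1 starts at roll index 0: rolls=0,5 (sum=5), consumes 2 rolls
Frame 2 starts at roll index 2: rolls=7,2 (sum=9), consumes 2 rolls
Frame 3 starts at roll index 4: rolls=0,10 (sum=10), consumes 2 rolls
Frame 4 starts at roll index 6: rolls=7,1 (sum=8), consumes 2 rolls
Frame 5 starts at roll index 8: rolls=7,3 (sum=10), consumes 2 rolls
Frame 6 starts at roll index 10: rolls=4,3 (sum=7), consumes 2 rolls
Frame 7 starts at roll index 12: rolls=5,5 (sum=10), consumes 2 rolls
Frame 8 starts at roll index 14: rolls=0,10 (sum=10), consumes 2 rolls
Frame 9 starts at roll index 16: rolls=3,6 (sum=9), consumes 2 rolls
Frame 10 starts at roll index 18: 3 remaining rolls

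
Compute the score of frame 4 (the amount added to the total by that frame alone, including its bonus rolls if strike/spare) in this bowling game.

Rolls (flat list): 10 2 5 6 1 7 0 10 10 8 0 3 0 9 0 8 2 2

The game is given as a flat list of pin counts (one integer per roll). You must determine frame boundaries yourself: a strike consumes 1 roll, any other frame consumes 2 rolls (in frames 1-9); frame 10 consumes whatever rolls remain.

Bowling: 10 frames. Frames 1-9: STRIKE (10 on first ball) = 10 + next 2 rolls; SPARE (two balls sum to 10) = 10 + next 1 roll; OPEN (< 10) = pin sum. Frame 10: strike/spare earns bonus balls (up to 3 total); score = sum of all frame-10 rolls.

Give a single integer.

Frame 1: STRIKE. 10 + next two rolls (2+5) = 17. Cumulative: 17
Frame 2: OPEN (2+5=7). Cumulative: 24
Frame 3: OPEN (6+1=7). Cumulative: 31
Frame 4: OPEN (7+0=7). Cumulative: 38
Frame 5: STRIKE. 10 + next two rolls (10+8) = 28. Cumulative: 66
Frame 6: STRIKE. 10 + next two rolls (8+0) = 18. Cumulative: 84

Answer: 7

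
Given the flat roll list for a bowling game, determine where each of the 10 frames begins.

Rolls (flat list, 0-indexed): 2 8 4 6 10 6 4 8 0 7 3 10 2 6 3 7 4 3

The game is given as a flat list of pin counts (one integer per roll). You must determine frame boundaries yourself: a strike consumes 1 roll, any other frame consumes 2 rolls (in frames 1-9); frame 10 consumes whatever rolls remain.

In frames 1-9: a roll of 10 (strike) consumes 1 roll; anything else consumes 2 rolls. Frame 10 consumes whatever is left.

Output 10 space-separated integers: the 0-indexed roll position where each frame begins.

Answer: 0 2 4 5 7 9 11 12 14 16

Derivation:
Frame 1 starts at roll index 0: rolls=2,8 (sum=10), consumes 2 rolls
Frame 2 starts at roll index 2: rolls=4,6 (sum=10), consumes 2 rolls
Frame 3 starts at roll index 4: roll=10 (strike), consumes 1 roll
Frame 4 starts at roll index 5: rolls=6,4 (sum=10), consumes 2 rolls
Frame 5 starts at roll index 7: rolls=8,0 (sum=8), consumes 2 rolls
Frame 6 starts at roll index 9: rolls=7,3 (sum=10), consumes 2 rolls
Frame 7 starts at roll index 11: roll=10 (strike), consumes 1 roll
Frame 8 starts at roll index 12: rolls=2,6 (sum=8), consumes 2 rolls
Frame 9 starts at roll index 14: rolls=3,7 (sum=10), consumes 2 rolls
Frame 10 starts at roll index 16: 2 remaining rolls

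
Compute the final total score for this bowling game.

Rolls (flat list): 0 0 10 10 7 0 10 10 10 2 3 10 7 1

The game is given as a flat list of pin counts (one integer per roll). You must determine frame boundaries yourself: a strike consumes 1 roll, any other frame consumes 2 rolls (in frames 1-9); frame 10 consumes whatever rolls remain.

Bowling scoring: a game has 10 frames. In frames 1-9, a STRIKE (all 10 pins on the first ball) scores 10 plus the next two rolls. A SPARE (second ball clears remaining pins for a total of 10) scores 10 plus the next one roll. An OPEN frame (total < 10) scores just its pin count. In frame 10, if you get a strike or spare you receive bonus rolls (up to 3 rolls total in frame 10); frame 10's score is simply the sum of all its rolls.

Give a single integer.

Answer: 149

Derivation:
Frame 1: OPEN (0+0=0). Cumulative: 0
Frame 2: STRIKE. 10 + next two rolls (10+7) = 27. Cumulative: 27
Frame 3: STRIKE. 10 + next two rolls (7+0) = 17. Cumulative: 44
Frame 4: OPEN (7+0=7). Cumulative: 51
Frame 5: STRIKE. 10 + next two rolls (10+10) = 30. Cumulative: 81
Frame 6: STRIKE. 10 + next two rolls (10+2) = 22. Cumulative: 103
Frame 7: STRIKE. 10 + next two rolls (2+3) = 15. Cumulative: 118
Frame 8: OPEN (2+3=5). Cumulative: 123
Frame 9: STRIKE. 10 + next two rolls (7+1) = 18. Cumulative: 141
Frame 10: OPEN. Sum of all frame-10 rolls (7+1) = 8. Cumulative: 149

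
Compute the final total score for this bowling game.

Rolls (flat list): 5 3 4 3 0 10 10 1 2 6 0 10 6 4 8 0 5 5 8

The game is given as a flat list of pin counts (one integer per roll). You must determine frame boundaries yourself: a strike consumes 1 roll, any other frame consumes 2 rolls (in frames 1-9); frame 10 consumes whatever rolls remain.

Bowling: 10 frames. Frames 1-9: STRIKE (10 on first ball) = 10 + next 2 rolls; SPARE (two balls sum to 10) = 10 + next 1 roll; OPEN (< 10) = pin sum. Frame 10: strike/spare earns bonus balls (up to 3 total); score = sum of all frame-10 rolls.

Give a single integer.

Frame 1: OPEN (5+3=8). Cumulative: 8
Frame 2: OPEN (4+3=7). Cumulative: 15
Frame 3: SPARE (0+10=10). 10 + next roll (10) = 20. Cumulative: 35
Frame 4: STRIKE. 10 + next two rolls (1+2) = 13. Cumulative: 48
Frame 5: OPEN (1+2=3). Cumulative: 51
Frame 6: OPEN (6+0=6). Cumulative: 57
Frame 7: STRIKE. 10 + next two rolls (6+4) = 20. Cumulative: 77
Frame 8: SPARE (6+4=10). 10 + next roll (8) = 18. Cumulative: 95
Frame 9: OPEN (8+0=8). Cumulative: 103
Frame 10: SPARE. Sum of all frame-10 rolls (5+5+8) = 18. Cumulative: 121

Answer: 121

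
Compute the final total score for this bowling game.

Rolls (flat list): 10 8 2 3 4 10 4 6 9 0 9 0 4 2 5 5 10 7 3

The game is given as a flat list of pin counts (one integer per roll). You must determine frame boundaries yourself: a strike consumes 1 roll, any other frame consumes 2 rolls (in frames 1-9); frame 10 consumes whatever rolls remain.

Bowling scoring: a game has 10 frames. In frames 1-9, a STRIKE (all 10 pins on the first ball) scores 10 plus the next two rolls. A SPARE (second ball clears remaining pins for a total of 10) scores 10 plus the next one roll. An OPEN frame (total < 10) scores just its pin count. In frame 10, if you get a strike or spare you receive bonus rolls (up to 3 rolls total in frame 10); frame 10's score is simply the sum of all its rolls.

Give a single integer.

Answer: 143

Derivation:
Frame 1: STRIKE. 10 + next two rolls (8+2) = 20. Cumulative: 20
Frame 2: SPARE (8+2=10). 10 + next roll (3) = 13. Cumulative: 33
Frame 3: OPEN (3+4=7). Cumulative: 40
Frame 4: STRIKE. 10 + next two rolls (4+6) = 20. Cumulative: 60
Frame 5: SPARE (4+6=10). 10 + next roll (9) = 19. Cumulative: 79
Frame 6: OPEN (9+0=9). Cumulative: 88
Frame 7: OPEN (9+0=9). Cumulative: 97
Frame 8: OPEN (4+2=6). Cumulative: 103
Frame 9: SPARE (5+5=10). 10 + next roll (10) = 20. Cumulative: 123
Frame 10: STRIKE. Sum of all frame-10 rolls (10+7+3) = 20. Cumulative: 143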